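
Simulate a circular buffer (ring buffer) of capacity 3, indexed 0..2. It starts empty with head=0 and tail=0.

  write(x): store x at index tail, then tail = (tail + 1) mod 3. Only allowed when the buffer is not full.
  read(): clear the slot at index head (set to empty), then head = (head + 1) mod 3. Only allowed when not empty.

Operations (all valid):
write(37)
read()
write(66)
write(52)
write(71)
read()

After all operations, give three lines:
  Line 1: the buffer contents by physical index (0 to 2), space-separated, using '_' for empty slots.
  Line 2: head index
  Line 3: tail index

Answer: 71 _ 52
2
1

Derivation:
write(37): buf=[37 _ _], head=0, tail=1, size=1
read(): buf=[_ _ _], head=1, tail=1, size=0
write(66): buf=[_ 66 _], head=1, tail=2, size=1
write(52): buf=[_ 66 52], head=1, tail=0, size=2
write(71): buf=[71 66 52], head=1, tail=1, size=3
read(): buf=[71 _ 52], head=2, tail=1, size=2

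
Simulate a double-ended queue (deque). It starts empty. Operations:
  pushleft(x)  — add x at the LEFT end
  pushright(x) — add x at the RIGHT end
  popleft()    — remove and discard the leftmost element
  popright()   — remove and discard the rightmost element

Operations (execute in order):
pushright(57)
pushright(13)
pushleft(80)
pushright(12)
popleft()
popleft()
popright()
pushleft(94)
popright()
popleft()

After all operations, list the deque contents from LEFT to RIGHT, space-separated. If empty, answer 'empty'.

pushright(57): [57]
pushright(13): [57, 13]
pushleft(80): [80, 57, 13]
pushright(12): [80, 57, 13, 12]
popleft(): [57, 13, 12]
popleft(): [13, 12]
popright(): [13]
pushleft(94): [94, 13]
popright(): [94]
popleft(): []

Answer: empty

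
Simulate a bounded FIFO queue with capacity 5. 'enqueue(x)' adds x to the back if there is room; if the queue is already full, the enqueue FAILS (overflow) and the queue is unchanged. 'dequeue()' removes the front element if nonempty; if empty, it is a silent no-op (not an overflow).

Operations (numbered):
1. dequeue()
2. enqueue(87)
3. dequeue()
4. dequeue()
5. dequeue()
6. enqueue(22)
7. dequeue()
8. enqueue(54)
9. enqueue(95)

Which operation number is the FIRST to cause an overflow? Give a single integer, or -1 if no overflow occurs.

Answer: -1

Derivation:
1. dequeue(): empty, no-op, size=0
2. enqueue(87): size=1
3. dequeue(): size=0
4. dequeue(): empty, no-op, size=0
5. dequeue(): empty, no-op, size=0
6. enqueue(22): size=1
7. dequeue(): size=0
8. enqueue(54): size=1
9. enqueue(95): size=2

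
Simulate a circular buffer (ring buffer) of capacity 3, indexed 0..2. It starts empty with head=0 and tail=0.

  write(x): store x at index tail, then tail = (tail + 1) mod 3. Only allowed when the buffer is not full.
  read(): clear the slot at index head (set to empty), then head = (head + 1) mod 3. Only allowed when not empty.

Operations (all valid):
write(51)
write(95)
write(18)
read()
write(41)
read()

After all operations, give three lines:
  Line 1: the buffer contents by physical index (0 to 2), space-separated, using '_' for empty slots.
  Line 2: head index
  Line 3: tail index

write(51): buf=[51 _ _], head=0, tail=1, size=1
write(95): buf=[51 95 _], head=0, tail=2, size=2
write(18): buf=[51 95 18], head=0, tail=0, size=3
read(): buf=[_ 95 18], head=1, tail=0, size=2
write(41): buf=[41 95 18], head=1, tail=1, size=3
read(): buf=[41 _ 18], head=2, tail=1, size=2

Answer: 41 _ 18
2
1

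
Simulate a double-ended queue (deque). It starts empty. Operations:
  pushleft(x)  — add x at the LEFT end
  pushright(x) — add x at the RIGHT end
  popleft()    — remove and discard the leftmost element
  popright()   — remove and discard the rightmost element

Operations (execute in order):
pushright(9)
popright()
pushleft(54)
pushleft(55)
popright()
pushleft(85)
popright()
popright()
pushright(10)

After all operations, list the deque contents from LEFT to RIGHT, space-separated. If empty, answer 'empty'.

Answer: 10

Derivation:
pushright(9): [9]
popright(): []
pushleft(54): [54]
pushleft(55): [55, 54]
popright(): [55]
pushleft(85): [85, 55]
popright(): [85]
popright(): []
pushright(10): [10]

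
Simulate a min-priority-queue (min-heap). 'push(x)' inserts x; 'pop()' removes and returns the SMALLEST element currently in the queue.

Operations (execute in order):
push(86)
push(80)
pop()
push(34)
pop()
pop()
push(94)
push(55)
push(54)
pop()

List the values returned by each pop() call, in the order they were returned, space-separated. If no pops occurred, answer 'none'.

push(86): heap contents = [86]
push(80): heap contents = [80, 86]
pop() → 80: heap contents = [86]
push(34): heap contents = [34, 86]
pop() → 34: heap contents = [86]
pop() → 86: heap contents = []
push(94): heap contents = [94]
push(55): heap contents = [55, 94]
push(54): heap contents = [54, 55, 94]
pop() → 54: heap contents = [55, 94]

Answer: 80 34 86 54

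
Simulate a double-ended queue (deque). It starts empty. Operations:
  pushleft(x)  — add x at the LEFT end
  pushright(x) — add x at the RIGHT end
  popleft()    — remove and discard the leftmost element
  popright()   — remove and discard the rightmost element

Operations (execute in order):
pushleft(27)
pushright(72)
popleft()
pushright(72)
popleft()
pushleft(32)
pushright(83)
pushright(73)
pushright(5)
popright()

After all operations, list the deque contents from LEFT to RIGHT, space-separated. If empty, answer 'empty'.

Answer: 32 72 83 73

Derivation:
pushleft(27): [27]
pushright(72): [27, 72]
popleft(): [72]
pushright(72): [72, 72]
popleft(): [72]
pushleft(32): [32, 72]
pushright(83): [32, 72, 83]
pushright(73): [32, 72, 83, 73]
pushright(5): [32, 72, 83, 73, 5]
popright(): [32, 72, 83, 73]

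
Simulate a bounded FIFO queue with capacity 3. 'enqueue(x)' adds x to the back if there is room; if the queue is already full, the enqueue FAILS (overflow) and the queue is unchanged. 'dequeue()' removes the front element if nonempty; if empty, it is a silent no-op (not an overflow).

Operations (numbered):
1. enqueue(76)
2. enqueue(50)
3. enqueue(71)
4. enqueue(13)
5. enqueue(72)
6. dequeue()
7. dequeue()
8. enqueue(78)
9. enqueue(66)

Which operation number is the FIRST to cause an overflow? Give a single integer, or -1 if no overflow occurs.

Answer: 4

Derivation:
1. enqueue(76): size=1
2. enqueue(50): size=2
3. enqueue(71): size=3
4. enqueue(13): size=3=cap → OVERFLOW (fail)
5. enqueue(72): size=3=cap → OVERFLOW (fail)
6. dequeue(): size=2
7. dequeue(): size=1
8. enqueue(78): size=2
9. enqueue(66): size=3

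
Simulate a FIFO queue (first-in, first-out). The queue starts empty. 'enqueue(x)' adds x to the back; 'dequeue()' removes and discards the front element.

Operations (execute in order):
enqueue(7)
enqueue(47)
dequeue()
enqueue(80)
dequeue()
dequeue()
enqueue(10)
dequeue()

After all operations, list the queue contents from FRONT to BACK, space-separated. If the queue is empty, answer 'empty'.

enqueue(7): [7]
enqueue(47): [7, 47]
dequeue(): [47]
enqueue(80): [47, 80]
dequeue(): [80]
dequeue(): []
enqueue(10): [10]
dequeue(): []

Answer: empty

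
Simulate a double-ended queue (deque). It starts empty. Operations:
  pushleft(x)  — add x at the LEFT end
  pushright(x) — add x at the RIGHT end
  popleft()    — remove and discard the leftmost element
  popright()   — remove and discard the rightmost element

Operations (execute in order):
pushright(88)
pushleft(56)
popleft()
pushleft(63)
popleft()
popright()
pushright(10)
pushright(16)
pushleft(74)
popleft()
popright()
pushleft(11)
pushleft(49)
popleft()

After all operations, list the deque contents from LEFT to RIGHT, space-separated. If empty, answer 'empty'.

pushright(88): [88]
pushleft(56): [56, 88]
popleft(): [88]
pushleft(63): [63, 88]
popleft(): [88]
popright(): []
pushright(10): [10]
pushright(16): [10, 16]
pushleft(74): [74, 10, 16]
popleft(): [10, 16]
popright(): [10]
pushleft(11): [11, 10]
pushleft(49): [49, 11, 10]
popleft(): [11, 10]

Answer: 11 10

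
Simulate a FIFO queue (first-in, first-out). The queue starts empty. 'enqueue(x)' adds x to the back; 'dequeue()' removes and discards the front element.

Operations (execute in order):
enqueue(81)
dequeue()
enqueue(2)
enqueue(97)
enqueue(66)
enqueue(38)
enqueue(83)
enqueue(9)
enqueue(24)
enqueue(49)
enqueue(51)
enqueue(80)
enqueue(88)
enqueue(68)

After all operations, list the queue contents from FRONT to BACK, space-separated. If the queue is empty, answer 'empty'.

Answer: 2 97 66 38 83 9 24 49 51 80 88 68

Derivation:
enqueue(81): [81]
dequeue(): []
enqueue(2): [2]
enqueue(97): [2, 97]
enqueue(66): [2, 97, 66]
enqueue(38): [2, 97, 66, 38]
enqueue(83): [2, 97, 66, 38, 83]
enqueue(9): [2, 97, 66, 38, 83, 9]
enqueue(24): [2, 97, 66, 38, 83, 9, 24]
enqueue(49): [2, 97, 66, 38, 83, 9, 24, 49]
enqueue(51): [2, 97, 66, 38, 83, 9, 24, 49, 51]
enqueue(80): [2, 97, 66, 38, 83, 9, 24, 49, 51, 80]
enqueue(88): [2, 97, 66, 38, 83, 9, 24, 49, 51, 80, 88]
enqueue(68): [2, 97, 66, 38, 83, 9, 24, 49, 51, 80, 88, 68]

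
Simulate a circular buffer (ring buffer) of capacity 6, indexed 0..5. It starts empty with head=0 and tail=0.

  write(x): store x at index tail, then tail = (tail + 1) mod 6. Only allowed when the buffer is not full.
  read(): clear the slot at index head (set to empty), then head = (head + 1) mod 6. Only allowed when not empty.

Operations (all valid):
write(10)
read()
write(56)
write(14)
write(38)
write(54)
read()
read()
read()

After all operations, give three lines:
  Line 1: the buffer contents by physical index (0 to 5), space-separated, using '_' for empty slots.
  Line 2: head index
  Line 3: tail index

Answer: _ _ _ _ 54 _
4
5

Derivation:
write(10): buf=[10 _ _ _ _ _], head=0, tail=1, size=1
read(): buf=[_ _ _ _ _ _], head=1, tail=1, size=0
write(56): buf=[_ 56 _ _ _ _], head=1, tail=2, size=1
write(14): buf=[_ 56 14 _ _ _], head=1, tail=3, size=2
write(38): buf=[_ 56 14 38 _ _], head=1, tail=4, size=3
write(54): buf=[_ 56 14 38 54 _], head=1, tail=5, size=4
read(): buf=[_ _ 14 38 54 _], head=2, tail=5, size=3
read(): buf=[_ _ _ 38 54 _], head=3, tail=5, size=2
read(): buf=[_ _ _ _ 54 _], head=4, tail=5, size=1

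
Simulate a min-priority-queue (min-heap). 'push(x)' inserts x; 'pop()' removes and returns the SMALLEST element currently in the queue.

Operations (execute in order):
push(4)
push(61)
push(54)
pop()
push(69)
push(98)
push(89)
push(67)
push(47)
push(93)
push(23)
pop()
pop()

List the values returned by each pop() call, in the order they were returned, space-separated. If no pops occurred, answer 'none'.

push(4): heap contents = [4]
push(61): heap contents = [4, 61]
push(54): heap contents = [4, 54, 61]
pop() → 4: heap contents = [54, 61]
push(69): heap contents = [54, 61, 69]
push(98): heap contents = [54, 61, 69, 98]
push(89): heap contents = [54, 61, 69, 89, 98]
push(67): heap contents = [54, 61, 67, 69, 89, 98]
push(47): heap contents = [47, 54, 61, 67, 69, 89, 98]
push(93): heap contents = [47, 54, 61, 67, 69, 89, 93, 98]
push(23): heap contents = [23, 47, 54, 61, 67, 69, 89, 93, 98]
pop() → 23: heap contents = [47, 54, 61, 67, 69, 89, 93, 98]
pop() → 47: heap contents = [54, 61, 67, 69, 89, 93, 98]

Answer: 4 23 47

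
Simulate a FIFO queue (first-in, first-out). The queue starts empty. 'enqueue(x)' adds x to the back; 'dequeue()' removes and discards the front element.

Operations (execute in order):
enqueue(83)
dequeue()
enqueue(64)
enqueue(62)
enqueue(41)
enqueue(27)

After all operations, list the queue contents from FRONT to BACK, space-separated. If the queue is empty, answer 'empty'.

enqueue(83): [83]
dequeue(): []
enqueue(64): [64]
enqueue(62): [64, 62]
enqueue(41): [64, 62, 41]
enqueue(27): [64, 62, 41, 27]

Answer: 64 62 41 27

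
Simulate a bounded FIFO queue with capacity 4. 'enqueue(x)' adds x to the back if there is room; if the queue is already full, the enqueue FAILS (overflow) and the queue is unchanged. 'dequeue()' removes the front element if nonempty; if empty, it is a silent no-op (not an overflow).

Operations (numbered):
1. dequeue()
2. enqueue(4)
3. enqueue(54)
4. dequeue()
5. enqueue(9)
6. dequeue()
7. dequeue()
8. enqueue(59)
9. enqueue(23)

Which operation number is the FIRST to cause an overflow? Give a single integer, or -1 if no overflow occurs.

1. dequeue(): empty, no-op, size=0
2. enqueue(4): size=1
3. enqueue(54): size=2
4. dequeue(): size=1
5. enqueue(9): size=2
6. dequeue(): size=1
7. dequeue(): size=0
8. enqueue(59): size=1
9. enqueue(23): size=2

Answer: -1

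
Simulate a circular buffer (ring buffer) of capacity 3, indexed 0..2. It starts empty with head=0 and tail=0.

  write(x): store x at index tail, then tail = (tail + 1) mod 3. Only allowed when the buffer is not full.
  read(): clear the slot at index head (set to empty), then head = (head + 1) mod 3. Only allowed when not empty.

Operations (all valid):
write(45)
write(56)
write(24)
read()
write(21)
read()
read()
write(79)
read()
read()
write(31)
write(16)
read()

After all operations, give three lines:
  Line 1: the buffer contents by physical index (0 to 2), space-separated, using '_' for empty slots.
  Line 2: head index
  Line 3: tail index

Answer: 16 _ _
0
1

Derivation:
write(45): buf=[45 _ _], head=0, tail=1, size=1
write(56): buf=[45 56 _], head=0, tail=2, size=2
write(24): buf=[45 56 24], head=0, tail=0, size=3
read(): buf=[_ 56 24], head=1, tail=0, size=2
write(21): buf=[21 56 24], head=1, tail=1, size=3
read(): buf=[21 _ 24], head=2, tail=1, size=2
read(): buf=[21 _ _], head=0, tail=1, size=1
write(79): buf=[21 79 _], head=0, tail=2, size=2
read(): buf=[_ 79 _], head=1, tail=2, size=1
read(): buf=[_ _ _], head=2, tail=2, size=0
write(31): buf=[_ _ 31], head=2, tail=0, size=1
write(16): buf=[16 _ 31], head=2, tail=1, size=2
read(): buf=[16 _ _], head=0, tail=1, size=1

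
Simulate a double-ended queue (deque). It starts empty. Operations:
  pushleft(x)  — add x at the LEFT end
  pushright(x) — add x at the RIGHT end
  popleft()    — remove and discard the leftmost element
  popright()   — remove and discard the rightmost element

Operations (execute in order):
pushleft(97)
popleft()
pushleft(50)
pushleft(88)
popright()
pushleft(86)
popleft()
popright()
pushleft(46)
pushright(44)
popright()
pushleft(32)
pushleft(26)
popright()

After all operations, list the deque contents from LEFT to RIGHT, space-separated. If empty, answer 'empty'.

Answer: 26 32

Derivation:
pushleft(97): [97]
popleft(): []
pushleft(50): [50]
pushleft(88): [88, 50]
popright(): [88]
pushleft(86): [86, 88]
popleft(): [88]
popright(): []
pushleft(46): [46]
pushright(44): [46, 44]
popright(): [46]
pushleft(32): [32, 46]
pushleft(26): [26, 32, 46]
popright(): [26, 32]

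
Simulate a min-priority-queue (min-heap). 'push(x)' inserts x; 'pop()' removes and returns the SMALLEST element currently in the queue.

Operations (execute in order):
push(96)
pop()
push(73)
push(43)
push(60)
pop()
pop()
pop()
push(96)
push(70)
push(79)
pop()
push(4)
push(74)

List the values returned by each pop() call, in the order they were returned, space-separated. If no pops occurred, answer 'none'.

Answer: 96 43 60 73 70

Derivation:
push(96): heap contents = [96]
pop() → 96: heap contents = []
push(73): heap contents = [73]
push(43): heap contents = [43, 73]
push(60): heap contents = [43, 60, 73]
pop() → 43: heap contents = [60, 73]
pop() → 60: heap contents = [73]
pop() → 73: heap contents = []
push(96): heap contents = [96]
push(70): heap contents = [70, 96]
push(79): heap contents = [70, 79, 96]
pop() → 70: heap contents = [79, 96]
push(4): heap contents = [4, 79, 96]
push(74): heap contents = [4, 74, 79, 96]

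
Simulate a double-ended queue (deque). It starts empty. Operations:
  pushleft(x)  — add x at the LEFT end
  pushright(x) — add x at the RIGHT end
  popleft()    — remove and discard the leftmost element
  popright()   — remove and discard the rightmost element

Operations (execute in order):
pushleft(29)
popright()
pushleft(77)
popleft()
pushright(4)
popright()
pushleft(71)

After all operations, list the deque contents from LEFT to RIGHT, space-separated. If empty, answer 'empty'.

Answer: 71

Derivation:
pushleft(29): [29]
popright(): []
pushleft(77): [77]
popleft(): []
pushright(4): [4]
popright(): []
pushleft(71): [71]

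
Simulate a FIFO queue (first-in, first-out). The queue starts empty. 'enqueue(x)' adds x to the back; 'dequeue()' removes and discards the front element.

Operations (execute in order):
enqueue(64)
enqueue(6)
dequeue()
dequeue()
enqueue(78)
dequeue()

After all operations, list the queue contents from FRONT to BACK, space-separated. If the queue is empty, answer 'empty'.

enqueue(64): [64]
enqueue(6): [64, 6]
dequeue(): [6]
dequeue(): []
enqueue(78): [78]
dequeue(): []

Answer: empty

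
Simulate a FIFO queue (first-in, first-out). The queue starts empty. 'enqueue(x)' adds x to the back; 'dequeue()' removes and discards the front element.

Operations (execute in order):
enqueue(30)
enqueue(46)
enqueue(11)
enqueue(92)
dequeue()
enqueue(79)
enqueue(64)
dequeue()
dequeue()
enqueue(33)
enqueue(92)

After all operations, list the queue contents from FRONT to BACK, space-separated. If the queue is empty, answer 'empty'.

enqueue(30): [30]
enqueue(46): [30, 46]
enqueue(11): [30, 46, 11]
enqueue(92): [30, 46, 11, 92]
dequeue(): [46, 11, 92]
enqueue(79): [46, 11, 92, 79]
enqueue(64): [46, 11, 92, 79, 64]
dequeue(): [11, 92, 79, 64]
dequeue(): [92, 79, 64]
enqueue(33): [92, 79, 64, 33]
enqueue(92): [92, 79, 64, 33, 92]

Answer: 92 79 64 33 92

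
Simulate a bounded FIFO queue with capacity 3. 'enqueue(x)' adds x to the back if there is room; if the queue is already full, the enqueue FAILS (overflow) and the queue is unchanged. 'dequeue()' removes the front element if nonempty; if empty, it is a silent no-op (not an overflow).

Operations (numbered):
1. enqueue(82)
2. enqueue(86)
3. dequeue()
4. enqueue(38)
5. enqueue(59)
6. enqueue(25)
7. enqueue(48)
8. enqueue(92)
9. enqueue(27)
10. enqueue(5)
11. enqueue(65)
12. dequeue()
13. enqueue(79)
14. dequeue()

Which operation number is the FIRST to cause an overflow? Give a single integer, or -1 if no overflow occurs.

Answer: 6

Derivation:
1. enqueue(82): size=1
2. enqueue(86): size=2
3. dequeue(): size=1
4. enqueue(38): size=2
5. enqueue(59): size=3
6. enqueue(25): size=3=cap → OVERFLOW (fail)
7. enqueue(48): size=3=cap → OVERFLOW (fail)
8. enqueue(92): size=3=cap → OVERFLOW (fail)
9. enqueue(27): size=3=cap → OVERFLOW (fail)
10. enqueue(5): size=3=cap → OVERFLOW (fail)
11. enqueue(65): size=3=cap → OVERFLOW (fail)
12. dequeue(): size=2
13. enqueue(79): size=3
14. dequeue(): size=2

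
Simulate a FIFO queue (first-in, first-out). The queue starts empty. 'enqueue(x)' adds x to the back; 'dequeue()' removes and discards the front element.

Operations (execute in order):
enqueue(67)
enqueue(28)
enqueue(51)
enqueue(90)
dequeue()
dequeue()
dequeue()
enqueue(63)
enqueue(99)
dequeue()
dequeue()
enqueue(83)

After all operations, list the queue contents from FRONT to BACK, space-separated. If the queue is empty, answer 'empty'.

enqueue(67): [67]
enqueue(28): [67, 28]
enqueue(51): [67, 28, 51]
enqueue(90): [67, 28, 51, 90]
dequeue(): [28, 51, 90]
dequeue(): [51, 90]
dequeue(): [90]
enqueue(63): [90, 63]
enqueue(99): [90, 63, 99]
dequeue(): [63, 99]
dequeue(): [99]
enqueue(83): [99, 83]

Answer: 99 83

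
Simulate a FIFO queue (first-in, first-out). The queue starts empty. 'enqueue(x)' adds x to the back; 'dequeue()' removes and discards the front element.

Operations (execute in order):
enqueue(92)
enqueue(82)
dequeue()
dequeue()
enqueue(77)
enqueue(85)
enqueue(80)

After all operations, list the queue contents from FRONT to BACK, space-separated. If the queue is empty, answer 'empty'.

Answer: 77 85 80

Derivation:
enqueue(92): [92]
enqueue(82): [92, 82]
dequeue(): [82]
dequeue(): []
enqueue(77): [77]
enqueue(85): [77, 85]
enqueue(80): [77, 85, 80]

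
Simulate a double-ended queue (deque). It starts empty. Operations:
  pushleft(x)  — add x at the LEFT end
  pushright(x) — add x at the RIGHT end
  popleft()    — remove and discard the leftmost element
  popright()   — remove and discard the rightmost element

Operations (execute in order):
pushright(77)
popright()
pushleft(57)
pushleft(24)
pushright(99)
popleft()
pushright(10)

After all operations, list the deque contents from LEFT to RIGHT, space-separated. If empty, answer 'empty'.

Answer: 57 99 10

Derivation:
pushright(77): [77]
popright(): []
pushleft(57): [57]
pushleft(24): [24, 57]
pushright(99): [24, 57, 99]
popleft(): [57, 99]
pushright(10): [57, 99, 10]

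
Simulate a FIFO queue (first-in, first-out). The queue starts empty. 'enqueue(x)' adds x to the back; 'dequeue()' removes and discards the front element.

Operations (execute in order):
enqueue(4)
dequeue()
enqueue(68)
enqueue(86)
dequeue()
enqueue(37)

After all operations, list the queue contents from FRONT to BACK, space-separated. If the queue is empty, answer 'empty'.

Answer: 86 37

Derivation:
enqueue(4): [4]
dequeue(): []
enqueue(68): [68]
enqueue(86): [68, 86]
dequeue(): [86]
enqueue(37): [86, 37]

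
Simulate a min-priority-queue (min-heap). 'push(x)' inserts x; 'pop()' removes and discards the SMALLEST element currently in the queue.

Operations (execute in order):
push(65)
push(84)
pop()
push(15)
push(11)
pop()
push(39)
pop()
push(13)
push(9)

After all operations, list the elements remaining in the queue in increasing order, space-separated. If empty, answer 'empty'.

Answer: 9 13 39 84

Derivation:
push(65): heap contents = [65]
push(84): heap contents = [65, 84]
pop() → 65: heap contents = [84]
push(15): heap contents = [15, 84]
push(11): heap contents = [11, 15, 84]
pop() → 11: heap contents = [15, 84]
push(39): heap contents = [15, 39, 84]
pop() → 15: heap contents = [39, 84]
push(13): heap contents = [13, 39, 84]
push(9): heap contents = [9, 13, 39, 84]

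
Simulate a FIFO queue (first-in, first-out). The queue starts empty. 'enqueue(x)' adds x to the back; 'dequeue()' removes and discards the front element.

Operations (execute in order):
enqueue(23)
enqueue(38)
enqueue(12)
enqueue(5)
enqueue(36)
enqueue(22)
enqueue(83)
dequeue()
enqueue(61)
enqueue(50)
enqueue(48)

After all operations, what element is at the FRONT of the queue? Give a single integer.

Answer: 38

Derivation:
enqueue(23): queue = [23]
enqueue(38): queue = [23, 38]
enqueue(12): queue = [23, 38, 12]
enqueue(5): queue = [23, 38, 12, 5]
enqueue(36): queue = [23, 38, 12, 5, 36]
enqueue(22): queue = [23, 38, 12, 5, 36, 22]
enqueue(83): queue = [23, 38, 12, 5, 36, 22, 83]
dequeue(): queue = [38, 12, 5, 36, 22, 83]
enqueue(61): queue = [38, 12, 5, 36, 22, 83, 61]
enqueue(50): queue = [38, 12, 5, 36, 22, 83, 61, 50]
enqueue(48): queue = [38, 12, 5, 36, 22, 83, 61, 50, 48]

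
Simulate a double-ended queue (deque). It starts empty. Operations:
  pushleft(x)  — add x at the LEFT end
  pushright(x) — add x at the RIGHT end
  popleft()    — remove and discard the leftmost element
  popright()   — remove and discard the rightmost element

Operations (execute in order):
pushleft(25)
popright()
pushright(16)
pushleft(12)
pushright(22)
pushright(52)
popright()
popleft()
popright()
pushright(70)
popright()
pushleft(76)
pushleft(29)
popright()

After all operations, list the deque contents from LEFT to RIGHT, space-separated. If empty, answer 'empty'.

Answer: 29 76

Derivation:
pushleft(25): [25]
popright(): []
pushright(16): [16]
pushleft(12): [12, 16]
pushright(22): [12, 16, 22]
pushright(52): [12, 16, 22, 52]
popright(): [12, 16, 22]
popleft(): [16, 22]
popright(): [16]
pushright(70): [16, 70]
popright(): [16]
pushleft(76): [76, 16]
pushleft(29): [29, 76, 16]
popright(): [29, 76]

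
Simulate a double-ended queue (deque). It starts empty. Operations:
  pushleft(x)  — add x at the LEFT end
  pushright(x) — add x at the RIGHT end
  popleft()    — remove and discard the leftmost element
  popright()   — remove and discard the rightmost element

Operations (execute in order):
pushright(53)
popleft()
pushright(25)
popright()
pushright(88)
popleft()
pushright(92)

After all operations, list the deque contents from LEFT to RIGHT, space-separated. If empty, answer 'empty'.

pushright(53): [53]
popleft(): []
pushright(25): [25]
popright(): []
pushright(88): [88]
popleft(): []
pushright(92): [92]

Answer: 92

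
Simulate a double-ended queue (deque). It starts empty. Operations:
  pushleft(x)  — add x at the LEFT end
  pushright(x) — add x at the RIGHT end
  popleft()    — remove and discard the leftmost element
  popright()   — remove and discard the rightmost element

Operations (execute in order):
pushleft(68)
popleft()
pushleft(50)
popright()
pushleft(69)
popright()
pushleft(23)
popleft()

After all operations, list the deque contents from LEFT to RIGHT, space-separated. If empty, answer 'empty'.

pushleft(68): [68]
popleft(): []
pushleft(50): [50]
popright(): []
pushleft(69): [69]
popright(): []
pushleft(23): [23]
popleft(): []

Answer: empty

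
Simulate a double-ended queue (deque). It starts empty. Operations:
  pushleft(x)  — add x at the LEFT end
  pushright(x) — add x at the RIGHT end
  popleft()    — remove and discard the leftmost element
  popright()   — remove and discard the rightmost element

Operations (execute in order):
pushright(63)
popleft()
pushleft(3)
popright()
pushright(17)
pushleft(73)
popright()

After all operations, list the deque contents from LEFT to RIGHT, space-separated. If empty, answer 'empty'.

pushright(63): [63]
popleft(): []
pushleft(3): [3]
popright(): []
pushright(17): [17]
pushleft(73): [73, 17]
popright(): [73]

Answer: 73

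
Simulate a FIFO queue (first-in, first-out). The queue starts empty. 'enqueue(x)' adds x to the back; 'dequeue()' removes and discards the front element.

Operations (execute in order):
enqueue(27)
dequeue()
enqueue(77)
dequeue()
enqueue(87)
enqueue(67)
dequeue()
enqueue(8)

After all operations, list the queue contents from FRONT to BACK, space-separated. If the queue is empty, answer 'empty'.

enqueue(27): [27]
dequeue(): []
enqueue(77): [77]
dequeue(): []
enqueue(87): [87]
enqueue(67): [87, 67]
dequeue(): [67]
enqueue(8): [67, 8]

Answer: 67 8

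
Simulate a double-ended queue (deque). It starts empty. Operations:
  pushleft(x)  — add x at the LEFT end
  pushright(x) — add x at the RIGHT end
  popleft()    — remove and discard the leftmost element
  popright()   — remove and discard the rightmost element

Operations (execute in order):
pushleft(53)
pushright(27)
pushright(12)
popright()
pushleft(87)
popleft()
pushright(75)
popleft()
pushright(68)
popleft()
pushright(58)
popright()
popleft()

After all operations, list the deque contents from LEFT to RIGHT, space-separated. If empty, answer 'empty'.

Answer: 68

Derivation:
pushleft(53): [53]
pushright(27): [53, 27]
pushright(12): [53, 27, 12]
popright(): [53, 27]
pushleft(87): [87, 53, 27]
popleft(): [53, 27]
pushright(75): [53, 27, 75]
popleft(): [27, 75]
pushright(68): [27, 75, 68]
popleft(): [75, 68]
pushright(58): [75, 68, 58]
popright(): [75, 68]
popleft(): [68]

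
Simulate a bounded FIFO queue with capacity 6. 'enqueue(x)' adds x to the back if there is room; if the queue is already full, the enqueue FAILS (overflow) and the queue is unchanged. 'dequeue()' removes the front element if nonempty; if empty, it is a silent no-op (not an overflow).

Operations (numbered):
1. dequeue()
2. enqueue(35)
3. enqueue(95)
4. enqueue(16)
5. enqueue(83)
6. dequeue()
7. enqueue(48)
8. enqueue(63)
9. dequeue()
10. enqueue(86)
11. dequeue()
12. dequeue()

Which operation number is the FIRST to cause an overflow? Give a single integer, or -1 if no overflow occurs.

Answer: -1

Derivation:
1. dequeue(): empty, no-op, size=0
2. enqueue(35): size=1
3. enqueue(95): size=2
4. enqueue(16): size=3
5. enqueue(83): size=4
6. dequeue(): size=3
7. enqueue(48): size=4
8. enqueue(63): size=5
9. dequeue(): size=4
10. enqueue(86): size=5
11. dequeue(): size=4
12. dequeue(): size=3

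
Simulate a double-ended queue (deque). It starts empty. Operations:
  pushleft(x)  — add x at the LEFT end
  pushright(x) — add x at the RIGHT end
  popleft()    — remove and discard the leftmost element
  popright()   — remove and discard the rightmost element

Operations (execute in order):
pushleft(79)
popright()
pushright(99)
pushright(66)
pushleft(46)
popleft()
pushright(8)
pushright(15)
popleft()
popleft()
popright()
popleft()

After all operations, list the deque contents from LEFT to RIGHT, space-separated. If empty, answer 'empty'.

Answer: empty

Derivation:
pushleft(79): [79]
popright(): []
pushright(99): [99]
pushright(66): [99, 66]
pushleft(46): [46, 99, 66]
popleft(): [99, 66]
pushright(8): [99, 66, 8]
pushright(15): [99, 66, 8, 15]
popleft(): [66, 8, 15]
popleft(): [8, 15]
popright(): [8]
popleft(): []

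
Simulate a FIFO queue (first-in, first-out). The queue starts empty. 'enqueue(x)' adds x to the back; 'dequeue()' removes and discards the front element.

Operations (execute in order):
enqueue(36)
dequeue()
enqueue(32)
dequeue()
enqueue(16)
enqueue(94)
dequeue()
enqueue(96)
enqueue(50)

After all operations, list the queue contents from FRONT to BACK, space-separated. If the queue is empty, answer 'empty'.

enqueue(36): [36]
dequeue(): []
enqueue(32): [32]
dequeue(): []
enqueue(16): [16]
enqueue(94): [16, 94]
dequeue(): [94]
enqueue(96): [94, 96]
enqueue(50): [94, 96, 50]

Answer: 94 96 50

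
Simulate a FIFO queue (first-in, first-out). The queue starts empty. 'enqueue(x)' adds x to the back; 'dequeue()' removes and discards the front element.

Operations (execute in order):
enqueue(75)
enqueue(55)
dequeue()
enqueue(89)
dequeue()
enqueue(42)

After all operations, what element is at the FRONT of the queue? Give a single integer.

Answer: 89

Derivation:
enqueue(75): queue = [75]
enqueue(55): queue = [75, 55]
dequeue(): queue = [55]
enqueue(89): queue = [55, 89]
dequeue(): queue = [89]
enqueue(42): queue = [89, 42]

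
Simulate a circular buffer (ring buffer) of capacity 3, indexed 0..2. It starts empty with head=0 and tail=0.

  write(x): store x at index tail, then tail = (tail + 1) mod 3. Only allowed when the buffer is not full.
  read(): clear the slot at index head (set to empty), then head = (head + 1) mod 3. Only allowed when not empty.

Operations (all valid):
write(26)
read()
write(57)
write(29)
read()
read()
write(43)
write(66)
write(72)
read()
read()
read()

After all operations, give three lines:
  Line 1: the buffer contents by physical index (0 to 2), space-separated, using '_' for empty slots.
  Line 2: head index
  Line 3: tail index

Answer: _ _ _
0
0

Derivation:
write(26): buf=[26 _ _], head=0, tail=1, size=1
read(): buf=[_ _ _], head=1, tail=1, size=0
write(57): buf=[_ 57 _], head=1, tail=2, size=1
write(29): buf=[_ 57 29], head=1, tail=0, size=2
read(): buf=[_ _ 29], head=2, tail=0, size=1
read(): buf=[_ _ _], head=0, tail=0, size=0
write(43): buf=[43 _ _], head=0, tail=1, size=1
write(66): buf=[43 66 _], head=0, tail=2, size=2
write(72): buf=[43 66 72], head=0, tail=0, size=3
read(): buf=[_ 66 72], head=1, tail=0, size=2
read(): buf=[_ _ 72], head=2, tail=0, size=1
read(): buf=[_ _ _], head=0, tail=0, size=0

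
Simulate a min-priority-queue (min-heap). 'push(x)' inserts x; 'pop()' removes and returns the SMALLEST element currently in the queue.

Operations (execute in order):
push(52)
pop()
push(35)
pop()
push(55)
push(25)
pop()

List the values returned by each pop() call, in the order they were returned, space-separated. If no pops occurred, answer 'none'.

Answer: 52 35 25

Derivation:
push(52): heap contents = [52]
pop() → 52: heap contents = []
push(35): heap contents = [35]
pop() → 35: heap contents = []
push(55): heap contents = [55]
push(25): heap contents = [25, 55]
pop() → 25: heap contents = [55]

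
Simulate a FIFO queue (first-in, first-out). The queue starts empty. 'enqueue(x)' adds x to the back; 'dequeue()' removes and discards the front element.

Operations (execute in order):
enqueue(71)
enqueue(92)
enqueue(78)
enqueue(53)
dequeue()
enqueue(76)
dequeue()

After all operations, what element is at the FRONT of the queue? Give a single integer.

Answer: 78

Derivation:
enqueue(71): queue = [71]
enqueue(92): queue = [71, 92]
enqueue(78): queue = [71, 92, 78]
enqueue(53): queue = [71, 92, 78, 53]
dequeue(): queue = [92, 78, 53]
enqueue(76): queue = [92, 78, 53, 76]
dequeue(): queue = [78, 53, 76]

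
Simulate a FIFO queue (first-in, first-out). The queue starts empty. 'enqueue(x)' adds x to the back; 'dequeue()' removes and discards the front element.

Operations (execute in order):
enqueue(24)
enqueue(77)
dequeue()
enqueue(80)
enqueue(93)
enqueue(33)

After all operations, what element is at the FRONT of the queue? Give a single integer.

Answer: 77

Derivation:
enqueue(24): queue = [24]
enqueue(77): queue = [24, 77]
dequeue(): queue = [77]
enqueue(80): queue = [77, 80]
enqueue(93): queue = [77, 80, 93]
enqueue(33): queue = [77, 80, 93, 33]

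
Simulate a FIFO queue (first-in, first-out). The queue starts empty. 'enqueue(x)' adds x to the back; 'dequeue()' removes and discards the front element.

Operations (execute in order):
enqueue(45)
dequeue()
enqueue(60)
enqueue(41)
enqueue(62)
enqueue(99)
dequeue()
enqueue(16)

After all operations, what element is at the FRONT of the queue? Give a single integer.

Answer: 41

Derivation:
enqueue(45): queue = [45]
dequeue(): queue = []
enqueue(60): queue = [60]
enqueue(41): queue = [60, 41]
enqueue(62): queue = [60, 41, 62]
enqueue(99): queue = [60, 41, 62, 99]
dequeue(): queue = [41, 62, 99]
enqueue(16): queue = [41, 62, 99, 16]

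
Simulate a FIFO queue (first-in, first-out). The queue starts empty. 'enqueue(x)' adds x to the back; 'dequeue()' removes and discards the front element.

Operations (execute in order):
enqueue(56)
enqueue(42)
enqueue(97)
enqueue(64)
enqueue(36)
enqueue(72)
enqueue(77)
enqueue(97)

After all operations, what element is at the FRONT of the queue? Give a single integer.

Answer: 56

Derivation:
enqueue(56): queue = [56]
enqueue(42): queue = [56, 42]
enqueue(97): queue = [56, 42, 97]
enqueue(64): queue = [56, 42, 97, 64]
enqueue(36): queue = [56, 42, 97, 64, 36]
enqueue(72): queue = [56, 42, 97, 64, 36, 72]
enqueue(77): queue = [56, 42, 97, 64, 36, 72, 77]
enqueue(97): queue = [56, 42, 97, 64, 36, 72, 77, 97]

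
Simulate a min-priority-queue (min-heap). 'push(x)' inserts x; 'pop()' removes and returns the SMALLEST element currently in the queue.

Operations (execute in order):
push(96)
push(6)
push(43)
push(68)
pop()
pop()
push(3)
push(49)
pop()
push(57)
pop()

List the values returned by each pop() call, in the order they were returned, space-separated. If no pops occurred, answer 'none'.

Answer: 6 43 3 49

Derivation:
push(96): heap contents = [96]
push(6): heap contents = [6, 96]
push(43): heap contents = [6, 43, 96]
push(68): heap contents = [6, 43, 68, 96]
pop() → 6: heap contents = [43, 68, 96]
pop() → 43: heap contents = [68, 96]
push(3): heap contents = [3, 68, 96]
push(49): heap contents = [3, 49, 68, 96]
pop() → 3: heap contents = [49, 68, 96]
push(57): heap contents = [49, 57, 68, 96]
pop() → 49: heap contents = [57, 68, 96]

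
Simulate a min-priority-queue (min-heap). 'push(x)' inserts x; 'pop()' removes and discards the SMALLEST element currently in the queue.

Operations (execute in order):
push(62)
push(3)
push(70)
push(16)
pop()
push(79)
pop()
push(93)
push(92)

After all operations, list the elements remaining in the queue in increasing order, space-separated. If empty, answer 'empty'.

Answer: 62 70 79 92 93

Derivation:
push(62): heap contents = [62]
push(3): heap contents = [3, 62]
push(70): heap contents = [3, 62, 70]
push(16): heap contents = [3, 16, 62, 70]
pop() → 3: heap contents = [16, 62, 70]
push(79): heap contents = [16, 62, 70, 79]
pop() → 16: heap contents = [62, 70, 79]
push(93): heap contents = [62, 70, 79, 93]
push(92): heap contents = [62, 70, 79, 92, 93]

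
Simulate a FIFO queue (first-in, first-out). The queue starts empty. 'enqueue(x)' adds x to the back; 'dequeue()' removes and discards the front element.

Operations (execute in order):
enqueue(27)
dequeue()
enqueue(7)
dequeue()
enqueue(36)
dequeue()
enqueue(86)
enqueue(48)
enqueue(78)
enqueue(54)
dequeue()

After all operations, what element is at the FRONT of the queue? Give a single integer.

enqueue(27): queue = [27]
dequeue(): queue = []
enqueue(7): queue = [7]
dequeue(): queue = []
enqueue(36): queue = [36]
dequeue(): queue = []
enqueue(86): queue = [86]
enqueue(48): queue = [86, 48]
enqueue(78): queue = [86, 48, 78]
enqueue(54): queue = [86, 48, 78, 54]
dequeue(): queue = [48, 78, 54]

Answer: 48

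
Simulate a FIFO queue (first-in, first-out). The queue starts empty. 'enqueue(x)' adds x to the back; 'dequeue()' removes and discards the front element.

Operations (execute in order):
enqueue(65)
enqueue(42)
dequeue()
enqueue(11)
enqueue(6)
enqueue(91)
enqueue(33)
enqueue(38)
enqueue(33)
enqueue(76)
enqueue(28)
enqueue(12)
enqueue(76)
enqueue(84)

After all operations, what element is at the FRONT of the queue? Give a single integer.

Answer: 42

Derivation:
enqueue(65): queue = [65]
enqueue(42): queue = [65, 42]
dequeue(): queue = [42]
enqueue(11): queue = [42, 11]
enqueue(6): queue = [42, 11, 6]
enqueue(91): queue = [42, 11, 6, 91]
enqueue(33): queue = [42, 11, 6, 91, 33]
enqueue(38): queue = [42, 11, 6, 91, 33, 38]
enqueue(33): queue = [42, 11, 6, 91, 33, 38, 33]
enqueue(76): queue = [42, 11, 6, 91, 33, 38, 33, 76]
enqueue(28): queue = [42, 11, 6, 91, 33, 38, 33, 76, 28]
enqueue(12): queue = [42, 11, 6, 91, 33, 38, 33, 76, 28, 12]
enqueue(76): queue = [42, 11, 6, 91, 33, 38, 33, 76, 28, 12, 76]
enqueue(84): queue = [42, 11, 6, 91, 33, 38, 33, 76, 28, 12, 76, 84]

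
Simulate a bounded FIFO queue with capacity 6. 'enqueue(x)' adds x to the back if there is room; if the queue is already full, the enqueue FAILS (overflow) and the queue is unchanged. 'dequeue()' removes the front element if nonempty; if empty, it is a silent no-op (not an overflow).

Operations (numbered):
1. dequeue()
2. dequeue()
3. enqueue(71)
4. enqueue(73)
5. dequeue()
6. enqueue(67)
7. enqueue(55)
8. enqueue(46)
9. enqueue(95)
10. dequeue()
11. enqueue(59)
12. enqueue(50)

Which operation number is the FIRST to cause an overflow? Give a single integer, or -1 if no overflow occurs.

1. dequeue(): empty, no-op, size=0
2. dequeue(): empty, no-op, size=0
3. enqueue(71): size=1
4. enqueue(73): size=2
5. dequeue(): size=1
6. enqueue(67): size=2
7. enqueue(55): size=3
8. enqueue(46): size=4
9. enqueue(95): size=5
10. dequeue(): size=4
11. enqueue(59): size=5
12. enqueue(50): size=6

Answer: -1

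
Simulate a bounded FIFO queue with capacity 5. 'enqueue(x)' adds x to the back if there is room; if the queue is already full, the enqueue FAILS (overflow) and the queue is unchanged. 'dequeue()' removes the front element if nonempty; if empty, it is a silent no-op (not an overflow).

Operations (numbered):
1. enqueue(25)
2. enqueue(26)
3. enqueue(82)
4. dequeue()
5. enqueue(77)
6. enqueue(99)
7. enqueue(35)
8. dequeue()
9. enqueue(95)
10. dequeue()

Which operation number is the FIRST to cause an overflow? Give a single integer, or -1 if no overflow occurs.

Answer: -1

Derivation:
1. enqueue(25): size=1
2. enqueue(26): size=2
3. enqueue(82): size=3
4. dequeue(): size=2
5. enqueue(77): size=3
6. enqueue(99): size=4
7. enqueue(35): size=5
8. dequeue(): size=4
9. enqueue(95): size=5
10. dequeue(): size=4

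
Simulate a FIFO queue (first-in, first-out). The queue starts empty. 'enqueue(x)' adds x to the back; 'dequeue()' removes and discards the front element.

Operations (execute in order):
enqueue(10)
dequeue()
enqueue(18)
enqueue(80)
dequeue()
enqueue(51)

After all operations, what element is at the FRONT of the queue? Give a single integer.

Answer: 80

Derivation:
enqueue(10): queue = [10]
dequeue(): queue = []
enqueue(18): queue = [18]
enqueue(80): queue = [18, 80]
dequeue(): queue = [80]
enqueue(51): queue = [80, 51]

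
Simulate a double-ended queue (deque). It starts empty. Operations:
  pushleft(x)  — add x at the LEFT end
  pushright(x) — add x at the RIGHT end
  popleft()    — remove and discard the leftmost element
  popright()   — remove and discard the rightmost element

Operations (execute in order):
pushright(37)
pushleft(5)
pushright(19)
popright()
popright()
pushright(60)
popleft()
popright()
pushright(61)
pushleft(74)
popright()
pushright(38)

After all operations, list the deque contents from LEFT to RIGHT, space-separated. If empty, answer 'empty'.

pushright(37): [37]
pushleft(5): [5, 37]
pushright(19): [5, 37, 19]
popright(): [5, 37]
popright(): [5]
pushright(60): [5, 60]
popleft(): [60]
popright(): []
pushright(61): [61]
pushleft(74): [74, 61]
popright(): [74]
pushright(38): [74, 38]

Answer: 74 38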